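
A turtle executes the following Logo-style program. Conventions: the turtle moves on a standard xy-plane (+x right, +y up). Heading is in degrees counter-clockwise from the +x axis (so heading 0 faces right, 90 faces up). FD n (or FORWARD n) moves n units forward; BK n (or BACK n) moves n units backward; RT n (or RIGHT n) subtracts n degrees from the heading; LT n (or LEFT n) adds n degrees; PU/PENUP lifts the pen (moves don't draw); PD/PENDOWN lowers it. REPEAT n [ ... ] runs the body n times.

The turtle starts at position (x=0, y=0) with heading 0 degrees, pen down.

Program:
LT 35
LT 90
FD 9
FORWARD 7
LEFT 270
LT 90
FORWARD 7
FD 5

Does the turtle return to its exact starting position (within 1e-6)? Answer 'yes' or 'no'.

Executing turtle program step by step:
Start: pos=(0,0), heading=0, pen down
LT 35: heading 0 -> 35
LT 90: heading 35 -> 125
FD 9: (0,0) -> (-5.162,7.372) [heading=125, draw]
FD 7: (-5.162,7.372) -> (-9.177,13.106) [heading=125, draw]
LT 270: heading 125 -> 35
LT 90: heading 35 -> 125
FD 7: (-9.177,13.106) -> (-13.192,18.84) [heading=125, draw]
FD 5: (-13.192,18.84) -> (-16.06,22.936) [heading=125, draw]
Final: pos=(-16.06,22.936), heading=125, 4 segment(s) drawn

Start position: (0, 0)
Final position: (-16.06, 22.936)
Distance = 28; >= 1e-6 -> NOT closed

Answer: no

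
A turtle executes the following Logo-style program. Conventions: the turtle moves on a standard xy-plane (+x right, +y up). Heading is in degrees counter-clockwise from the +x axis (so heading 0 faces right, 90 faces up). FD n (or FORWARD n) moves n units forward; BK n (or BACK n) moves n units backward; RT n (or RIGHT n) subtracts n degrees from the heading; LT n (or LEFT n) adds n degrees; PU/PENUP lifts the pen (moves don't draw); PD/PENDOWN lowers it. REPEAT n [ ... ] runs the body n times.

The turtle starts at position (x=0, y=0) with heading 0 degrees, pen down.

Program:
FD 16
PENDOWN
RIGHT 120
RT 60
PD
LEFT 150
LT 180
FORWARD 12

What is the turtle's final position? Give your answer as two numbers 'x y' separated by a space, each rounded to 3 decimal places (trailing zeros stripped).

Answer: 5.608 6

Derivation:
Executing turtle program step by step:
Start: pos=(0,0), heading=0, pen down
FD 16: (0,0) -> (16,0) [heading=0, draw]
PD: pen down
RT 120: heading 0 -> 240
RT 60: heading 240 -> 180
PD: pen down
LT 150: heading 180 -> 330
LT 180: heading 330 -> 150
FD 12: (16,0) -> (5.608,6) [heading=150, draw]
Final: pos=(5.608,6), heading=150, 2 segment(s) drawn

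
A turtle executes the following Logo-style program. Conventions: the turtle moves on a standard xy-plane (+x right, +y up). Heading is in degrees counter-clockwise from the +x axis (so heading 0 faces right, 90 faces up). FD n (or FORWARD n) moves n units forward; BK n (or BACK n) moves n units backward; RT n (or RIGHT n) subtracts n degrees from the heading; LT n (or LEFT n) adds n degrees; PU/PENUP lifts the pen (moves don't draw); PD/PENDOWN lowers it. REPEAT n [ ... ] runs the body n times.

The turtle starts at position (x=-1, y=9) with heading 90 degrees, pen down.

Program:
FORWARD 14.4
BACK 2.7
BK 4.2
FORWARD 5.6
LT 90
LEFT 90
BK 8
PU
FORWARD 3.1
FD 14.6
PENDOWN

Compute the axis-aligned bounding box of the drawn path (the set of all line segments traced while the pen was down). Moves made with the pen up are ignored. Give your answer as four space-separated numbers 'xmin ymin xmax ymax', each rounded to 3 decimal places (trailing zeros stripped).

Executing turtle program step by step:
Start: pos=(-1,9), heading=90, pen down
FD 14.4: (-1,9) -> (-1,23.4) [heading=90, draw]
BK 2.7: (-1,23.4) -> (-1,20.7) [heading=90, draw]
BK 4.2: (-1,20.7) -> (-1,16.5) [heading=90, draw]
FD 5.6: (-1,16.5) -> (-1,22.1) [heading=90, draw]
LT 90: heading 90 -> 180
LT 90: heading 180 -> 270
BK 8: (-1,22.1) -> (-1,30.1) [heading=270, draw]
PU: pen up
FD 3.1: (-1,30.1) -> (-1,27) [heading=270, move]
FD 14.6: (-1,27) -> (-1,12.4) [heading=270, move]
PD: pen down
Final: pos=(-1,12.4), heading=270, 5 segment(s) drawn

Segment endpoints: x in {-1, -1, -1, -1, -1}, y in {9, 16.5, 20.7, 22.1, 23.4, 30.1}
xmin=-1, ymin=9, xmax=-1, ymax=30.1

Answer: -1 9 -1 30.1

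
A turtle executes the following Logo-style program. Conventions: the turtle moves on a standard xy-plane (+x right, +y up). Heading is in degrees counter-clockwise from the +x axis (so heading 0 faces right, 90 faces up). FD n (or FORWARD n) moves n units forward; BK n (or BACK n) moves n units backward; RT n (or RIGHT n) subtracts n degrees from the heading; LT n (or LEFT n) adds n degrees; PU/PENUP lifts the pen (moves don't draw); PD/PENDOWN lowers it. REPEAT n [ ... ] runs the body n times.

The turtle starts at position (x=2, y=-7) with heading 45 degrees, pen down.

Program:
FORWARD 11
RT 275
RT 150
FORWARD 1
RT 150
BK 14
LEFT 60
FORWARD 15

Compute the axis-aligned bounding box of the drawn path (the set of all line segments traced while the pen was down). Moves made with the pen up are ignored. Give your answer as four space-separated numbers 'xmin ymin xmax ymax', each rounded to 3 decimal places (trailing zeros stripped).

Executing turtle program step by step:
Start: pos=(2,-7), heading=45, pen down
FD 11: (2,-7) -> (9.778,0.778) [heading=45, draw]
RT 275: heading 45 -> 130
RT 150: heading 130 -> 340
FD 1: (9.778,0.778) -> (10.718,0.436) [heading=340, draw]
RT 150: heading 340 -> 190
BK 14: (10.718,0.436) -> (24.505,2.867) [heading=190, draw]
LT 60: heading 190 -> 250
FD 15: (24.505,2.867) -> (19.375,-11.228) [heading=250, draw]
Final: pos=(19.375,-11.228), heading=250, 4 segment(s) drawn

Segment endpoints: x in {2, 9.778, 10.718, 19.375, 24.505}, y in {-11.228, -7, 0.436, 0.778, 2.867}
xmin=2, ymin=-11.228, xmax=24.505, ymax=2.867

Answer: 2 -11.228 24.505 2.867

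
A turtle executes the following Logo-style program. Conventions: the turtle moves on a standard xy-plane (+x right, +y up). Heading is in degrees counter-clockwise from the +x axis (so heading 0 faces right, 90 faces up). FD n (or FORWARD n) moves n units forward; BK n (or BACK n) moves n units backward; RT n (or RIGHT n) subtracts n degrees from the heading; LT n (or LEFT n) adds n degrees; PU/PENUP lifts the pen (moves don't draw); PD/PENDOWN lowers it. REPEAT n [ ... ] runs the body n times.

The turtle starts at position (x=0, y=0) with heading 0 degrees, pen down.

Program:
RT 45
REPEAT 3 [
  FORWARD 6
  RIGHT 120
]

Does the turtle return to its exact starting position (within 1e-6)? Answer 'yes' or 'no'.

Executing turtle program step by step:
Start: pos=(0,0), heading=0, pen down
RT 45: heading 0 -> 315
REPEAT 3 [
  -- iteration 1/3 --
  FD 6: (0,0) -> (4.243,-4.243) [heading=315, draw]
  RT 120: heading 315 -> 195
  -- iteration 2/3 --
  FD 6: (4.243,-4.243) -> (-1.553,-5.796) [heading=195, draw]
  RT 120: heading 195 -> 75
  -- iteration 3/3 --
  FD 6: (-1.553,-5.796) -> (0,0) [heading=75, draw]
  RT 120: heading 75 -> 315
]
Final: pos=(0,0), heading=315, 3 segment(s) drawn

Start position: (0, 0)
Final position: (0, 0)
Distance = 0; < 1e-6 -> CLOSED

Answer: yes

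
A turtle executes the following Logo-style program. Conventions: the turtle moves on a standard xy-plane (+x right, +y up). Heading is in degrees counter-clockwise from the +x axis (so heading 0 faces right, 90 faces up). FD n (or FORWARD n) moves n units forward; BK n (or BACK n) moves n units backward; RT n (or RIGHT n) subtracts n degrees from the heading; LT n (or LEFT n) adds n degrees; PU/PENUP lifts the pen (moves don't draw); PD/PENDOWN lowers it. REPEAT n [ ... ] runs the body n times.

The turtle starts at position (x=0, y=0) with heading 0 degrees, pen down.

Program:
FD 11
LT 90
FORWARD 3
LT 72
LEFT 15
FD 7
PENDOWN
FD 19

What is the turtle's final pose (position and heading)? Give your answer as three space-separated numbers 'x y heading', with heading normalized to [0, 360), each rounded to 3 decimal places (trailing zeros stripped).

Answer: -14.964 4.361 177

Derivation:
Executing turtle program step by step:
Start: pos=(0,0), heading=0, pen down
FD 11: (0,0) -> (11,0) [heading=0, draw]
LT 90: heading 0 -> 90
FD 3: (11,0) -> (11,3) [heading=90, draw]
LT 72: heading 90 -> 162
LT 15: heading 162 -> 177
FD 7: (11,3) -> (4.01,3.366) [heading=177, draw]
PD: pen down
FD 19: (4.01,3.366) -> (-14.964,4.361) [heading=177, draw]
Final: pos=(-14.964,4.361), heading=177, 4 segment(s) drawn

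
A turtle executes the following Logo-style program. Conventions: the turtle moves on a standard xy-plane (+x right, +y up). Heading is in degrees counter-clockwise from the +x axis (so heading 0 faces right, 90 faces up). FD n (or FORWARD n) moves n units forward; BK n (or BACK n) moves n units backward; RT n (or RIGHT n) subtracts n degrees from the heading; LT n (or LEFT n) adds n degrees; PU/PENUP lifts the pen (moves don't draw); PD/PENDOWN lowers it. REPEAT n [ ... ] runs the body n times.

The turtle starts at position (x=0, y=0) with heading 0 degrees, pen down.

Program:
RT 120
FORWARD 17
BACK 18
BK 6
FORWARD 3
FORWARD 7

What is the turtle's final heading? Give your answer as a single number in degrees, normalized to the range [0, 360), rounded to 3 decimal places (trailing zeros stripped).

Answer: 240

Derivation:
Executing turtle program step by step:
Start: pos=(0,0), heading=0, pen down
RT 120: heading 0 -> 240
FD 17: (0,0) -> (-8.5,-14.722) [heading=240, draw]
BK 18: (-8.5,-14.722) -> (0.5,0.866) [heading=240, draw]
BK 6: (0.5,0.866) -> (3.5,6.062) [heading=240, draw]
FD 3: (3.5,6.062) -> (2,3.464) [heading=240, draw]
FD 7: (2,3.464) -> (-1.5,-2.598) [heading=240, draw]
Final: pos=(-1.5,-2.598), heading=240, 5 segment(s) drawn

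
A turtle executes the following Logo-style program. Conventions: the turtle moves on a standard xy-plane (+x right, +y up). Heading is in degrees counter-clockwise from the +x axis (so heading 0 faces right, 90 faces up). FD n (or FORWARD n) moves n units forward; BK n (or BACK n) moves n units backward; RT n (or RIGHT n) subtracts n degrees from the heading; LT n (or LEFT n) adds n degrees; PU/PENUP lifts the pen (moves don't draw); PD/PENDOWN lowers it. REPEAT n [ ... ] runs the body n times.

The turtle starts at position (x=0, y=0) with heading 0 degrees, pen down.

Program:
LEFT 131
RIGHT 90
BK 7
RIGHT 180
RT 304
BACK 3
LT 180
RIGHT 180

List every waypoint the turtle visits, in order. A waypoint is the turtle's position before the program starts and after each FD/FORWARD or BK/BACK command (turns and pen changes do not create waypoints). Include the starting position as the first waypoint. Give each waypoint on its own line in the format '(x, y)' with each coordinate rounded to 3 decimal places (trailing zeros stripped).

Executing turtle program step by step:
Start: pos=(0,0), heading=0, pen down
LT 131: heading 0 -> 131
RT 90: heading 131 -> 41
BK 7: (0,0) -> (-5.283,-4.592) [heading=41, draw]
RT 180: heading 41 -> 221
RT 304: heading 221 -> 277
BK 3: (-5.283,-4.592) -> (-5.649,-1.615) [heading=277, draw]
LT 180: heading 277 -> 97
RT 180: heading 97 -> 277
Final: pos=(-5.649,-1.615), heading=277, 2 segment(s) drawn
Waypoints (3 total):
(0, 0)
(-5.283, -4.592)
(-5.649, -1.615)

Answer: (0, 0)
(-5.283, -4.592)
(-5.649, -1.615)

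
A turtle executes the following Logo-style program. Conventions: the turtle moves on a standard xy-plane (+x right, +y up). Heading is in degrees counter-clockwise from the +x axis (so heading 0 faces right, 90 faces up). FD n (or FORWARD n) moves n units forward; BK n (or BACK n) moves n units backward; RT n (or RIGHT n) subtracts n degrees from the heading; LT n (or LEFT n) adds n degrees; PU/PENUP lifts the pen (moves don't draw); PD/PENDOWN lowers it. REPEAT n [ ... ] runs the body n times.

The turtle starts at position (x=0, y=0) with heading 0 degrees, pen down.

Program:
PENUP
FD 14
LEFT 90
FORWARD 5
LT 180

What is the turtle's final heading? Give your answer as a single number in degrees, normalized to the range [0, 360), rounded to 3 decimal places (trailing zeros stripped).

Executing turtle program step by step:
Start: pos=(0,0), heading=0, pen down
PU: pen up
FD 14: (0,0) -> (14,0) [heading=0, move]
LT 90: heading 0 -> 90
FD 5: (14,0) -> (14,5) [heading=90, move]
LT 180: heading 90 -> 270
Final: pos=(14,5), heading=270, 0 segment(s) drawn

Answer: 270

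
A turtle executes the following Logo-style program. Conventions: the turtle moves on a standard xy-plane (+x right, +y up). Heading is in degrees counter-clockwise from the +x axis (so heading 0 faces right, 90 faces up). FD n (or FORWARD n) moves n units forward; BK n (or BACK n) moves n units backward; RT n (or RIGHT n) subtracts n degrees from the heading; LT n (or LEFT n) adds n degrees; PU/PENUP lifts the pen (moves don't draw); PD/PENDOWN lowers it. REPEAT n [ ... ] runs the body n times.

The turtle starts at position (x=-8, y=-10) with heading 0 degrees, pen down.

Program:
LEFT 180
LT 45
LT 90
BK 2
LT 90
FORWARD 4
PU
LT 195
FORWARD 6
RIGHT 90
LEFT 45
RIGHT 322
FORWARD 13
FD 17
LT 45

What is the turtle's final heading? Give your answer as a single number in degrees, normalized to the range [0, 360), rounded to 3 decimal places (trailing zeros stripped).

Executing turtle program step by step:
Start: pos=(-8,-10), heading=0, pen down
LT 180: heading 0 -> 180
LT 45: heading 180 -> 225
LT 90: heading 225 -> 315
BK 2: (-8,-10) -> (-9.414,-8.586) [heading=315, draw]
LT 90: heading 315 -> 45
FD 4: (-9.414,-8.586) -> (-6.586,-5.757) [heading=45, draw]
PU: pen up
LT 195: heading 45 -> 240
FD 6: (-6.586,-5.757) -> (-9.586,-10.954) [heading=240, move]
RT 90: heading 240 -> 150
LT 45: heading 150 -> 195
RT 322: heading 195 -> 233
FD 13: (-9.586,-10.954) -> (-17.409,-21.336) [heading=233, move]
FD 17: (-17.409,-21.336) -> (-27.64,-34.913) [heading=233, move]
LT 45: heading 233 -> 278
Final: pos=(-27.64,-34.913), heading=278, 2 segment(s) drawn

Answer: 278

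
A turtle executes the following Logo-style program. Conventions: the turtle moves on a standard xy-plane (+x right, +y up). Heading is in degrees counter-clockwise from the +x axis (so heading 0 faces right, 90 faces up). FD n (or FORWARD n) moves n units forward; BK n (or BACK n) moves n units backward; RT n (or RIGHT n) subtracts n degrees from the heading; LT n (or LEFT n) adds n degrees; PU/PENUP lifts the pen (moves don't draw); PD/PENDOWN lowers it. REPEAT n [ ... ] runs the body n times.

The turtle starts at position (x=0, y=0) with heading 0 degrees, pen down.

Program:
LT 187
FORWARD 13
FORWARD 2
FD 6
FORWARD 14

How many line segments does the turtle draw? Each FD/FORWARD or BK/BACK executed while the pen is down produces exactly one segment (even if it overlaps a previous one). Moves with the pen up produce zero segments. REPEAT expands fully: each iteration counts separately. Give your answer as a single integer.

Executing turtle program step by step:
Start: pos=(0,0), heading=0, pen down
LT 187: heading 0 -> 187
FD 13: (0,0) -> (-12.903,-1.584) [heading=187, draw]
FD 2: (-12.903,-1.584) -> (-14.888,-1.828) [heading=187, draw]
FD 6: (-14.888,-1.828) -> (-20.843,-2.559) [heading=187, draw]
FD 14: (-20.843,-2.559) -> (-34.739,-4.265) [heading=187, draw]
Final: pos=(-34.739,-4.265), heading=187, 4 segment(s) drawn
Segments drawn: 4

Answer: 4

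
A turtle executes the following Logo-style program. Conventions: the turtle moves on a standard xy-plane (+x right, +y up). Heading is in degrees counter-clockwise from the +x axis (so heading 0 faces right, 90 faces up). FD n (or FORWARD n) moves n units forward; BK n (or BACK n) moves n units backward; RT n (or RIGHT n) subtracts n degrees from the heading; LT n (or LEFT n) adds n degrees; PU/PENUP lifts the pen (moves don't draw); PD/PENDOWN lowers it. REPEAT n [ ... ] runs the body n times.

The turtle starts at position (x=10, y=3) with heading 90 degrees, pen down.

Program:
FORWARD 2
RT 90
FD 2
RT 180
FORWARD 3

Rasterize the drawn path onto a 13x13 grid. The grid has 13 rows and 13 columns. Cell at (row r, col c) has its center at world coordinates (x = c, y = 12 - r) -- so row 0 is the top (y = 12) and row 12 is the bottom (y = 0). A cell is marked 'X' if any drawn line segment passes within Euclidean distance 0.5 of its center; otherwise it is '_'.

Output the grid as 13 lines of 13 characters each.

Answer: _____________
_____________
_____________
_____________
_____________
_____________
_____________
_________XXXX
__________X__
__________X__
_____________
_____________
_____________

Derivation:
Segment 0: (10,3) -> (10,5)
Segment 1: (10,5) -> (12,5)
Segment 2: (12,5) -> (9,5)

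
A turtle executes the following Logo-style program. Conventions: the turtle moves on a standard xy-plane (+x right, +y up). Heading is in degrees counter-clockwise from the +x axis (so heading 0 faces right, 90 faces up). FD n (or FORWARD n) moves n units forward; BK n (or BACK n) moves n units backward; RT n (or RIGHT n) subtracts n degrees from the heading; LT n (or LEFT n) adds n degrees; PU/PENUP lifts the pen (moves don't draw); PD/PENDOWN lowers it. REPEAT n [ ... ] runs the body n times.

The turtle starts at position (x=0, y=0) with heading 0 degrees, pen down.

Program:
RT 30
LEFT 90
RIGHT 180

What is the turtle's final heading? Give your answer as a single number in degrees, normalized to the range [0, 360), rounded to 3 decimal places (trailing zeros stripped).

Executing turtle program step by step:
Start: pos=(0,0), heading=0, pen down
RT 30: heading 0 -> 330
LT 90: heading 330 -> 60
RT 180: heading 60 -> 240
Final: pos=(0,0), heading=240, 0 segment(s) drawn

Answer: 240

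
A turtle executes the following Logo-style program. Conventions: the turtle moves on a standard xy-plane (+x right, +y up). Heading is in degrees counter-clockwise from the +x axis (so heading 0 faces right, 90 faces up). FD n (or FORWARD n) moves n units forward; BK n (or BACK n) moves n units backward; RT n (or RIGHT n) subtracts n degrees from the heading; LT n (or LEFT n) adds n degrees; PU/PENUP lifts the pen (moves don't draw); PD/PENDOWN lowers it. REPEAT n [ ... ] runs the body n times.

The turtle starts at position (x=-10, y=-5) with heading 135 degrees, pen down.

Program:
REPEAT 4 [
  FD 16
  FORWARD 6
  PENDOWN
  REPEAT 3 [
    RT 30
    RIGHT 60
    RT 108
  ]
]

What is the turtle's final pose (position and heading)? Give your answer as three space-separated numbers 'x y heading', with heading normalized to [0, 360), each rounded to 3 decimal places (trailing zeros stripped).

Executing turtle program step by step:
Start: pos=(-10,-5), heading=135, pen down
REPEAT 4 [
  -- iteration 1/4 --
  FD 16: (-10,-5) -> (-21.314,6.314) [heading=135, draw]
  FD 6: (-21.314,6.314) -> (-25.556,10.556) [heading=135, draw]
  PD: pen down
  REPEAT 3 [
    -- iteration 1/3 --
    RT 30: heading 135 -> 105
    RT 60: heading 105 -> 45
    RT 108: heading 45 -> 297
    -- iteration 2/3 --
    RT 30: heading 297 -> 267
    RT 60: heading 267 -> 207
    RT 108: heading 207 -> 99
    -- iteration 3/3 --
    RT 30: heading 99 -> 69
    RT 60: heading 69 -> 9
    RT 108: heading 9 -> 261
  ]
  -- iteration 2/4 --
  FD 16: (-25.556,10.556) -> (-28.059,-5.247) [heading=261, draw]
  FD 6: (-28.059,-5.247) -> (-28.998,-11.173) [heading=261, draw]
  PD: pen down
  REPEAT 3 [
    -- iteration 1/3 --
    RT 30: heading 261 -> 231
    RT 60: heading 231 -> 171
    RT 108: heading 171 -> 63
    -- iteration 2/3 --
    RT 30: heading 63 -> 33
    RT 60: heading 33 -> 333
    RT 108: heading 333 -> 225
    -- iteration 3/3 --
    RT 30: heading 225 -> 195
    RT 60: heading 195 -> 135
    RT 108: heading 135 -> 27
  ]
  -- iteration 3/4 --
  FD 16: (-28.998,-11.173) -> (-14.742,-3.909) [heading=27, draw]
  FD 6: (-14.742,-3.909) -> (-9.396,-1.185) [heading=27, draw]
  PD: pen down
  REPEAT 3 [
    -- iteration 1/3 --
    RT 30: heading 27 -> 357
    RT 60: heading 357 -> 297
    RT 108: heading 297 -> 189
    -- iteration 2/3 --
    RT 30: heading 189 -> 159
    RT 60: heading 159 -> 99
    RT 108: heading 99 -> 351
    -- iteration 3/3 --
    RT 30: heading 351 -> 321
    RT 60: heading 321 -> 261
    RT 108: heading 261 -> 153
  ]
  -- iteration 4/4 --
  FD 16: (-9.396,-1.185) -> (-23.652,6.079) [heading=153, draw]
  FD 6: (-23.652,6.079) -> (-28.998,8.803) [heading=153, draw]
  PD: pen down
  REPEAT 3 [
    -- iteration 1/3 --
    RT 30: heading 153 -> 123
    RT 60: heading 123 -> 63
    RT 108: heading 63 -> 315
    -- iteration 2/3 --
    RT 30: heading 315 -> 285
    RT 60: heading 285 -> 225
    RT 108: heading 225 -> 117
    -- iteration 3/3 --
    RT 30: heading 117 -> 87
    RT 60: heading 87 -> 27
    RT 108: heading 27 -> 279
  ]
]
Final: pos=(-28.998,8.803), heading=279, 8 segment(s) drawn

Answer: -28.998 8.803 279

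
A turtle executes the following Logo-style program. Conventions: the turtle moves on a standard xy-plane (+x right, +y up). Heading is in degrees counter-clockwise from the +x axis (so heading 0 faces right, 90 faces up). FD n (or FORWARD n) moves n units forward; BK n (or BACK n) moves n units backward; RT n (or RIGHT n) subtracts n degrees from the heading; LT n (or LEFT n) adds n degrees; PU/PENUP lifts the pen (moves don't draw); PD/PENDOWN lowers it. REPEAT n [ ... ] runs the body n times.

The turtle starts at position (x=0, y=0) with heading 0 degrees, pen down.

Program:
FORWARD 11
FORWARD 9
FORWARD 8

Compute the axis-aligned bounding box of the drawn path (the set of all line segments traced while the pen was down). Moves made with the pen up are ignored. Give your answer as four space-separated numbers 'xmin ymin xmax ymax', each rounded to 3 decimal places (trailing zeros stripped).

Answer: 0 0 28 0

Derivation:
Executing turtle program step by step:
Start: pos=(0,0), heading=0, pen down
FD 11: (0,0) -> (11,0) [heading=0, draw]
FD 9: (11,0) -> (20,0) [heading=0, draw]
FD 8: (20,0) -> (28,0) [heading=0, draw]
Final: pos=(28,0), heading=0, 3 segment(s) drawn

Segment endpoints: x in {0, 11, 20, 28}, y in {0}
xmin=0, ymin=0, xmax=28, ymax=0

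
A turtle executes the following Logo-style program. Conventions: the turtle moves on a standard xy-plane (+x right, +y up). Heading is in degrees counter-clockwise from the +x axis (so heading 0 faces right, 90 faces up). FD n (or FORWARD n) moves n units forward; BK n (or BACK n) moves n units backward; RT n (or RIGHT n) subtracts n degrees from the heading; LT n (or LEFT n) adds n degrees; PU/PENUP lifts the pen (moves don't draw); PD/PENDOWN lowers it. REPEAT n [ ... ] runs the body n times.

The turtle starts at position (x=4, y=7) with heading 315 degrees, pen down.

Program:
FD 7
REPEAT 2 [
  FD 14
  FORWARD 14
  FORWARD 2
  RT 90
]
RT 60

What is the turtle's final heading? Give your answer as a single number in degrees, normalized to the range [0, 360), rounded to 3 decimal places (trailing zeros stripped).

Answer: 75

Derivation:
Executing turtle program step by step:
Start: pos=(4,7), heading=315, pen down
FD 7: (4,7) -> (8.95,2.05) [heading=315, draw]
REPEAT 2 [
  -- iteration 1/2 --
  FD 14: (8.95,2.05) -> (18.849,-7.849) [heading=315, draw]
  FD 14: (18.849,-7.849) -> (28.749,-17.749) [heading=315, draw]
  FD 2: (28.749,-17.749) -> (30.163,-19.163) [heading=315, draw]
  RT 90: heading 315 -> 225
  -- iteration 2/2 --
  FD 14: (30.163,-19.163) -> (20.263,-29.062) [heading=225, draw]
  FD 14: (20.263,-29.062) -> (10.364,-38.962) [heading=225, draw]
  FD 2: (10.364,-38.962) -> (8.95,-40.376) [heading=225, draw]
  RT 90: heading 225 -> 135
]
RT 60: heading 135 -> 75
Final: pos=(8.95,-40.376), heading=75, 7 segment(s) drawn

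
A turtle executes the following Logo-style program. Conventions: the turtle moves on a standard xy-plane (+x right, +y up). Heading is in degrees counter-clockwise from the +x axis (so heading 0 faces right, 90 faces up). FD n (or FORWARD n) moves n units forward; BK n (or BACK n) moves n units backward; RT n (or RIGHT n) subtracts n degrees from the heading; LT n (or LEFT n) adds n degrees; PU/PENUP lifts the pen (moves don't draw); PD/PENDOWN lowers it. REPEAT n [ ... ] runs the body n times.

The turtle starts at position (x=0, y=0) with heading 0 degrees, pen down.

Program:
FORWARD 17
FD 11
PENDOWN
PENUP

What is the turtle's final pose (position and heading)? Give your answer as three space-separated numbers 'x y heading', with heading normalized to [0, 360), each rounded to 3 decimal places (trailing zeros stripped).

Executing turtle program step by step:
Start: pos=(0,0), heading=0, pen down
FD 17: (0,0) -> (17,0) [heading=0, draw]
FD 11: (17,0) -> (28,0) [heading=0, draw]
PD: pen down
PU: pen up
Final: pos=(28,0), heading=0, 2 segment(s) drawn

Answer: 28 0 0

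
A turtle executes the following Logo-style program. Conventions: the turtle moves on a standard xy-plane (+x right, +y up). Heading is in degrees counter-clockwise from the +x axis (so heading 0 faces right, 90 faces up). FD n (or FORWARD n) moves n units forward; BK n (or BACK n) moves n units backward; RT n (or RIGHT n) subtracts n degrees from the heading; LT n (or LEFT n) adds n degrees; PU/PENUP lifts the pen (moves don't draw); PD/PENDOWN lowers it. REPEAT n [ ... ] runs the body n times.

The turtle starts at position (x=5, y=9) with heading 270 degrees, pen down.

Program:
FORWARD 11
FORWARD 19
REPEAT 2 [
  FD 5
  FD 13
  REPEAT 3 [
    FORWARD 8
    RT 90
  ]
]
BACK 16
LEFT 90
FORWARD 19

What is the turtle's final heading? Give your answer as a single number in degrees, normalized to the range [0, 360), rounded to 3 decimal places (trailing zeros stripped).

Executing turtle program step by step:
Start: pos=(5,9), heading=270, pen down
FD 11: (5,9) -> (5,-2) [heading=270, draw]
FD 19: (5,-2) -> (5,-21) [heading=270, draw]
REPEAT 2 [
  -- iteration 1/2 --
  FD 5: (5,-21) -> (5,-26) [heading=270, draw]
  FD 13: (5,-26) -> (5,-39) [heading=270, draw]
  REPEAT 3 [
    -- iteration 1/3 --
    FD 8: (5,-39) -> (5,-47) [heading=270, draw]
    RT 90: heading 270 -> 180
    -- iteration 2/3 --
    FD 8: (5,-47) -> (-3,-47) [heading=180, draw]
    RT 90: heading 180 -> 90
    -- iteration 3/3 --
    FD 8: (-3,-47) -> (-3,-39) [heading=90, draw]
    RT 90: heading 90 -> 0
  ]
  -- iteration 2/2 --
  FD 5: (-3,-39) -> (2,-39) [heading=0, draw]
  FD 13: (2,-39) -> (15,-39) [heading=0, draw]
  REPEAT 3 [
    -- iteration 1/3 --
    FD 8: (15,-39) -> (23,-39) [heading=0, draw]
    RT 90: heading 0 -> 270
    -- iteration 2/3 --
    FD 8: (23,-39) -> (23,-47) [heading=270, draw]
    RT 90: heading 270 -> 180
    -- iteration 3/3 --
    FD 8: (23,-47) -> (15,-47) [heading=180, draw]
    RT 90: heading 180 -> 90
  ]
]
BK 16: (15,-47) -> (15,-63) [heading=90, draw]
LT 90: heading 90 -> 180
FD 19: (15,-63) -> (-4,-63) [heading=180, draw]
Final: pos=(-4,-63), heading=180, 14 segment(s) drawn

Answer: 180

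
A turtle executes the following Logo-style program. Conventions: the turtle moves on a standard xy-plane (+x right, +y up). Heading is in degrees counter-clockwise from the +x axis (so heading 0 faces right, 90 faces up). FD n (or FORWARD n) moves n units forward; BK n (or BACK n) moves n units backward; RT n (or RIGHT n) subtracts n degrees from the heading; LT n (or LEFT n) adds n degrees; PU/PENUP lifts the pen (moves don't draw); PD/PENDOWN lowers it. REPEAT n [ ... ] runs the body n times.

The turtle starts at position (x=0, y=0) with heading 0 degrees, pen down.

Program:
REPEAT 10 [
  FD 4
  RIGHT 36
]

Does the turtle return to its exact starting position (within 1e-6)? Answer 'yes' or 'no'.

Executing turtle program step by step:
Start: pos=(0,0), heading=0, pen down
REPEAT 10 [
  -- iteration 1/10 --
  FD 4: (0,0) -> (4,0) [heading=0, draw]
  RT 36: heading 0 -> 324
  -- iteration 2/10 --
  FD 4: (4,0) -> (7.236,-2.351) [heading=324, draw]
  RT 36: heading 324 -> 288
  -- iteration 3/10 --
  FD 4: (7.236,-2.351) -> (8.472,-6.155) [heading=288, draw]
  RT 36: heading 288 -> 252
  -- iteration 4/10 --
  FD 4: (8.472,-6.155) -> (7.236,-9.96) [heading=252, draw]
  RT 36: heading 252 -> 216
  -- iteration 5/10 --
  FD 4: (7.236,-9.96) -> (4,-12.311) [heading=216, draw]
  RT 36: heading 216 -> 180
  -- iteration 6/10 --
  FD 4: (4,-12.311) -> (0,-12.311) [heading=180, draw]
  RT 36: heading 180 -> 144
  -- iteration 7/10 --
  FD 4: (0,-12.311) -> (-3.236,-9.96) [heading=144, draw]
  RT 36: heading 144 -> 108
  -- iteration 8/10 --
  FD 4: (-3.236,-9.96) -> (-4.472,-6.155) [heading=108, draw]
  RT 36: heading 108 -> 72
  -- iteration 9/10 --
  FD 4: (-4.472,-6.155) -> (-3.236,-2.351) [heading=72, draw]
  RT 36: heading 72 -> 36
  -- iteration 10/10 --
  FD 4: (-3.236,-2.351) -> (0,0) [heading=36, draw]
  RT 36: heading 36 -> 0
]
Final: pos=(0,0), heading=0, 10 segment(s) drawn

Start position: (0, 0)
Final position: (0, 0)
Distance = 0; < 1e-6 -> CLOSED

Answer: yes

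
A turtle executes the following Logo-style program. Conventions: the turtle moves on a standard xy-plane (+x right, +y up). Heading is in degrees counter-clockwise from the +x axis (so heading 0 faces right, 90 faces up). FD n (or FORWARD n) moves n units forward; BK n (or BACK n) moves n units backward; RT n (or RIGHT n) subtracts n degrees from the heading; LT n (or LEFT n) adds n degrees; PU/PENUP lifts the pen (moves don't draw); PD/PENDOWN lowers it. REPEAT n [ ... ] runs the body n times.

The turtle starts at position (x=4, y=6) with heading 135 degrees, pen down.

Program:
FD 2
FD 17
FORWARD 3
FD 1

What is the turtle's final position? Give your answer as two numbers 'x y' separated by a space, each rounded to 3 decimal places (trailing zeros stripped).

Executing turtle program step by step:
Start: pos=(4,6), heading=135, pen down
FD 2: (4,6) -> (2.586,7.414) [heading=135, draw]
FD 17: (2.586,7.414) -> (-9.435,19.435) [heading=135, draw]
FD 3: (-9.435,19.435) -> (-11.556,21.556) [heading=135, draw]
FD 1: (-11.556,21.556) -> (-12.263,22.263) [heading=135, draw]
Final: pos=(-12.263,22.263), heading=135, 4 segment(s) drawn

Answer: -12.263 22.263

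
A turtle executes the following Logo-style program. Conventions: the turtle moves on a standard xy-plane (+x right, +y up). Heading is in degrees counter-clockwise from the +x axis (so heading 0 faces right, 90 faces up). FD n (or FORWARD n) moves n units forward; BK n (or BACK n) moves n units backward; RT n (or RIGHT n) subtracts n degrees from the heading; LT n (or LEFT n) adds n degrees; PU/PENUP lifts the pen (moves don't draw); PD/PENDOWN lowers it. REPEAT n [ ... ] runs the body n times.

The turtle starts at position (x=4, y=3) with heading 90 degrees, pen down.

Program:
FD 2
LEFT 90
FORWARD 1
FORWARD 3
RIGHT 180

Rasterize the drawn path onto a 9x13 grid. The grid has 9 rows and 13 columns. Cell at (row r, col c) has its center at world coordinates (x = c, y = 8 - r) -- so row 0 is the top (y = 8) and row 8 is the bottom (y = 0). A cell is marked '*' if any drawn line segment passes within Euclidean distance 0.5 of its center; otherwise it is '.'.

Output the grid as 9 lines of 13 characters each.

Segment 0: (4,3) -> (4,5)
Segment 1: (4,5) -> (3,5)
Segment 2: (3,5) -> (0,5)

Answer: .............
.............
.............
*****........
....*........
....*........
.............
.............
.............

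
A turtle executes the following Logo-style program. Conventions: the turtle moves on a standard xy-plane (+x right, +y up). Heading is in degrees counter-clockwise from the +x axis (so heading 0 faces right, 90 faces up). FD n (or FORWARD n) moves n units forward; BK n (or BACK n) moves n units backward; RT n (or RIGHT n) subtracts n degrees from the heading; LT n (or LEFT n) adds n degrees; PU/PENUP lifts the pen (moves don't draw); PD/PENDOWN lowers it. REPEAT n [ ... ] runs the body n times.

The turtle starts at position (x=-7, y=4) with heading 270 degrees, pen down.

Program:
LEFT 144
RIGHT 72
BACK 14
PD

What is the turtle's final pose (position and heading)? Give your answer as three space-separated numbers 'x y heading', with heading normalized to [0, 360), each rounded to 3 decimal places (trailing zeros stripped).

Answer: -20.315 8.326 342

Derivation:
Executing turtle program step by step:
Start: pos=(-7,4), heading=270, pen down
LT 144: heading 270 -> 54
RT 72: heading 54 -> 342
BK 14: (-7,4) -> (-20.315,8.326) [heading=342, draw]
PD: pen down
Final: pos=(-20.315,8.326), heading=342, 1 segment(s) drawn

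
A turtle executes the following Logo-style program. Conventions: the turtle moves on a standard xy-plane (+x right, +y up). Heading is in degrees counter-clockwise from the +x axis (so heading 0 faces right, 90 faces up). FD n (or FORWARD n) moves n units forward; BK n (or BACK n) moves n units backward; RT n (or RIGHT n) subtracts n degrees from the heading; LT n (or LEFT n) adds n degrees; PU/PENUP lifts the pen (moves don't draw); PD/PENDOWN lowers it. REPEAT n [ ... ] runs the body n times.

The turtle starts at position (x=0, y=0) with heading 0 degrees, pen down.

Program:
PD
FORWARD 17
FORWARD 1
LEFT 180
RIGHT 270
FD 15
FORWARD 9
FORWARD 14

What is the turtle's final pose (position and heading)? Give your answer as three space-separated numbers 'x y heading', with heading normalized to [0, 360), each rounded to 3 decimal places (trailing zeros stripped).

Executing turtle program step by step:
Start: pos=(0,0), heading=0, pen down
PD: pen down
FD 17: (0,0) -> (17,0) [heading=0, draw]
FD 1: (17,0) -> (18,0) [heading=0, draw]
LT 180: heading 0 -> 180
RT 270: heading 180 -> 270
FD 15: (18,0) -> (18,-15) [heading=270, draw]
FD 9: (18,-15) -> (18,-24) [heading=270, draw]
FD 14: (18,-24) -> (18,-38) [heading=270, draw]
Final: pos=(18,-38), heading=270, 5 segment(s) drawn

Answer: 18 -38 270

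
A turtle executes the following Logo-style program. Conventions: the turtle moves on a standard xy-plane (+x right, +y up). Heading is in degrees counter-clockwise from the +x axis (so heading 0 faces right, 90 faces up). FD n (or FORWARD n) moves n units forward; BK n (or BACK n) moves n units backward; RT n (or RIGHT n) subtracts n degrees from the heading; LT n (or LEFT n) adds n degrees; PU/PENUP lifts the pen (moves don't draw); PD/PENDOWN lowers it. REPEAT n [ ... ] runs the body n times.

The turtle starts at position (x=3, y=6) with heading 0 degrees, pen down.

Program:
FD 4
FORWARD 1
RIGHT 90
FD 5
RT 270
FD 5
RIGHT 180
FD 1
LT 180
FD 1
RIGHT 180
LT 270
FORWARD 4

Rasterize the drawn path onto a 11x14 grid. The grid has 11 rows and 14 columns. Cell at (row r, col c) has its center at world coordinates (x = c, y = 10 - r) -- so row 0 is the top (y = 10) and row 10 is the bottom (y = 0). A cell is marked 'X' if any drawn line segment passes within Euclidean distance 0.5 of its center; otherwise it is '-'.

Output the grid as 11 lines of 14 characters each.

Segment 0: (3,6) -> (7,6)
Segment 1: (7,6) -> (8,6)
Segment 2: (8,6) -> (8,1)
Segment 3: (8,1) -> (13,1)
Segment 4: (13,1) -> (12,1)
Segment 5: (12,1) -> (13,1)
Segment 6: (13,1) -> (13,5)

Answer: --------------
--------------
--------------
--------------
---XXXXXX-----
--------X----X
--------X----X
--------X----X
--------X----X
--------XXXXXX
--------------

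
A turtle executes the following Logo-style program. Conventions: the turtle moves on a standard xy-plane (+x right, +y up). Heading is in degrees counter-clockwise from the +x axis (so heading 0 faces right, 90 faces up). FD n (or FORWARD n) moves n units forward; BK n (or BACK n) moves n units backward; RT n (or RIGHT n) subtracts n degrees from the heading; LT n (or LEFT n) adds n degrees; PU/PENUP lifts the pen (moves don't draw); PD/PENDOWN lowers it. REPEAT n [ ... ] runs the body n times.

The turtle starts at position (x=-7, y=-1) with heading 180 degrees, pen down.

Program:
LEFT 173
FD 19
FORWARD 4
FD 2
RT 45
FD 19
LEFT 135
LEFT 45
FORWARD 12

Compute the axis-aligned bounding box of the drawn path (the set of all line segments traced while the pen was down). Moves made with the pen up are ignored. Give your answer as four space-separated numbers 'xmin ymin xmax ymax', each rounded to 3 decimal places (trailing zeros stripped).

Answer: -7 -19.019 29.511 -1

Derivation:
Executing turtle program step by step:
Start: pos=(-7,-1), heading=180, pen down
LT 173: heading 180 -> 353
FD 19: (-7,-1) -> (11.858,-3.316) [heading=353, draw]
FD 4: (11.858,-3.316) -> (15.829,-3.803) [heading=353, draw]
FD 2: (15.829,-3.803) -> (17.814,-4.047) [heading=353, draw]
RT 45: heading 353 -> 308
FD 19: (17.814,-4.047) -> (29.511,-19.019) [heading=308, draw]
LT 135: heading 308 -> 83
LT 45: heading 83 -> 128
FD 12: (29.511,-19.019) -> (22.123,-9.563) [heading=128, draw]
Final: pos=(22.123,-9.563), heading=128, 5 segment(s) drawn

Segment endpoints: x in {-7, 11.858, 15.829, 17.814, 22.123, 29.511}, y in {-19.019, -9.563, -4.047, -3.803, -3.316, -1}
xmin=-7, ymin=-19.019, xmax=29.511, ymax=-1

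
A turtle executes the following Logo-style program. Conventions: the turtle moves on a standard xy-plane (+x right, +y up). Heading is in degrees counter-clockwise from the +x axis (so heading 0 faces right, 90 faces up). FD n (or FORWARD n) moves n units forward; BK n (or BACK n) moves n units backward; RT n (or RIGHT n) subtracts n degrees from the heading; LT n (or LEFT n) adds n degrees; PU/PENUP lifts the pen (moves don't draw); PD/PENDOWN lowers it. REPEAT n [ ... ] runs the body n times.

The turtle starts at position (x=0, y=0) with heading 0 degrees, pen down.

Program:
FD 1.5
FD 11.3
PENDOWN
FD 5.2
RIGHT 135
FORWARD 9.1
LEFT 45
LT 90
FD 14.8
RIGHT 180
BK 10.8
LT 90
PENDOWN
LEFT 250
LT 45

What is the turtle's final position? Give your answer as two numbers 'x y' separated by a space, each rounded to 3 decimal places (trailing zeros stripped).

Executing turtle program step by step:
Start: pos=(0,0), heading=0, pen down
FD 1.5: (0,0) -> (1.5,0) [heading=0, draw]
FD 11.3: (1.5,0) -> (12.8,0) [heading=0, draw]
PD: pen down
FD 5.2: (12.8,0) -> (18,0) [heading=0, draw]
RT 135: heading 0 -> 225
FD 9.1: (18,0) -> (11.565,-6.435) [heading=225, draw]
LT 45: heading 225 -> 270
LT 90: heading 270 -> 0
FD 14.8: (11.565,-6.435) -> (26.365,-6.435) [heading=0, draw]
RT 180: heading 0 -> 180
BK 10.8: (26.365,-6.435) -> (37.165,-6.435) [heading=180, draw]
LT 90: heading 180 -> 270
PD: pen down
LT 250: heading 270 -> 160
LT 45: heading 160 -> 205
Final: pos=(37.165,-6.435), heading=205, 6 segment(s) drawn

Answer: 37.165 -6.435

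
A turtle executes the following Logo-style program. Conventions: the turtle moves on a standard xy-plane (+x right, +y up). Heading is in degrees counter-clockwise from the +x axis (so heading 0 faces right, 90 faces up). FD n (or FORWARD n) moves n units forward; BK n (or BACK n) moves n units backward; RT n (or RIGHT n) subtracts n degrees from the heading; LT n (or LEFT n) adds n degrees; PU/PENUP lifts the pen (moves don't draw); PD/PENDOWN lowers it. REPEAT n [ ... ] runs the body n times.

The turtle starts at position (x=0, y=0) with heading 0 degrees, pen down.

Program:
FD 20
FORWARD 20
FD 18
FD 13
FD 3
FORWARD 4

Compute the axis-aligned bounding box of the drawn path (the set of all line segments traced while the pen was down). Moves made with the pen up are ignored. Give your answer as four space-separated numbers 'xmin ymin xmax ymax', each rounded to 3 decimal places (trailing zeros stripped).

Answer: 0 0 78 0

Derivation:
Executing turtle program step by step:
Start: pos=(0,0), heading=0, pen down
FD 20: (0,0) -> (20,0) [heading=0, draw]
FD 20: (20,0) -> (40,0) [heading=0, draw]
FD 18: (40,0) -> (58,0) [heading=0, draw]
FD 13: (58,0) -> (71,0) [heading=0, draw]
FD 3: (71,0) -> (74,0) [heading=0, draw]
FD 4: (74,0) -> (78,0) [heading=0, draw]
Final: pos=(78,0), heading=0, 6 segment(s) drawn

Segment endpoints: x in {0, 20, 40, 58, 71, 74, 78}, y in {0}
xmin=0, ymin=0, xmax=78, ymax=0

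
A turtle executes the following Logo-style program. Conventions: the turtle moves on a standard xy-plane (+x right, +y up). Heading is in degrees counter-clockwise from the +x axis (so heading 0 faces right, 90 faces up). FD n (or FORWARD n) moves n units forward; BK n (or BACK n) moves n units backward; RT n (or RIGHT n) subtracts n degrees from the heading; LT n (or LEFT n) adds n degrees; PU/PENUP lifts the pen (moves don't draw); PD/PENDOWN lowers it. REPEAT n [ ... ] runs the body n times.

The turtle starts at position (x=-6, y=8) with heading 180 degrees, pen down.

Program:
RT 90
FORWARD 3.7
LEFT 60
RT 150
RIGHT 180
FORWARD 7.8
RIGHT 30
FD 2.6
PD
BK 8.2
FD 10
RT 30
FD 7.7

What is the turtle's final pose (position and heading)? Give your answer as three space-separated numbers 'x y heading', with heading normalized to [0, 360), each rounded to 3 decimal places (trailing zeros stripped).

Answer: -21.461 20.568 120

Derivation:
Executing turtle program step by step:
Start: pos=(-6,8), heading=180, pen down
RT 90: heading 180 -> 90
FD 3.7: (-6,8) -> (-6,11.7) [heading=90, draw]
LT 60: heading 90 -> 150
RT 150: heading 150 -> 0
RT 180: heading 0 -> 180
FD 7.8: (-6,11.7) -> (-13.8,11.7) [heading=180, draw]
RT 30: heading 180 -> 150
FD 2.6: (-13.8,11.7) -> (-16.052,13) [heading=150, draw]
PD: pen down
BK 8.2: (-16.052,13) -> (-8.95,8.9) [heading=150, draw]
FD 10: (-8.95,8.9) -> (-17.611,13.9) [heading=150, draw]
RT 30: heading 150 -> 120
FD 7.7: (-17.611,13.9) -> (-21.461,20.568) [heading=120, draw]
Final: pos=(-21.461,20.568), heading=120, 6 segment(s) drawn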